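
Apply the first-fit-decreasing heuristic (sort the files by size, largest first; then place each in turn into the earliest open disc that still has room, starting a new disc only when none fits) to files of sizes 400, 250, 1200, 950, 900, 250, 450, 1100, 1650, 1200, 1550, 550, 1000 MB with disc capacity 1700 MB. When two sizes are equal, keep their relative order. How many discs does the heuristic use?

8

Sorted descending: 1650, 1550, 1200, 1200, 1100, 1000, 950, 900, 550, 450, 400, 250, 250.
  1650 → disc 1 (new)  [load 1650/1700]
  1550 → disc 2 (new)  [load 1550/1700]
  1200 → disc 3 (new)  [load 1200/1700]
  1200 → disc 4 (new)  [load 1200/1700]
  1100 → disc 5 (new)  [load 1100/1700]
  1000 → disc 6 (new)  [load 1000/1700]
  950 → disc 7 (new)  [load 950/1700]
  900 → disc 8 (new)  [load 900/1700]
  550 → disc 5  [load 1650/1700]
  450 → disc 3  [load 1650/1700]
  400 → disc 4  [load 1600/1700]
  250 → disc 6  [load 1250/1700]
  250 → disc 6  [load 1500/1700]
8 discs opened.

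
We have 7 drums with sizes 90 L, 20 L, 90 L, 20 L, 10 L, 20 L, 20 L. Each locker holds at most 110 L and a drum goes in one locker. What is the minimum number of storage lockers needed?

3

Total = 90 + 90 + 20 + 20 + 20 + 20 + 10 = 270 L.
Lower bound: ⌈270/110⌉ = 3 storage lockers.
A packing using 3 storage lockers:
  locker 1: 90 + 20 = 110
  locker 2: 90 + 20 = 110
  locker 3: 20 + 20 + 10 = 50
This matches the lower bound, so 3 is optimal.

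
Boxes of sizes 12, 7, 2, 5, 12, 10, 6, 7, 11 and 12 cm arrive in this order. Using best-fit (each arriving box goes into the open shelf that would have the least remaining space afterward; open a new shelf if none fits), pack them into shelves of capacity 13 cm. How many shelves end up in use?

8

  12 → shelf 1 (new)  [load 12/13]
  7 → shelf 2 (new)  [load 7/13]
  2 → shelf 2  [load 9/13]
  5 → shelf 3 (new)  [load 5/13]
  12 → shelf 4 (new)  [load 12/13]
  10 → shelf 5 (new)  [load 10/13]
  6 → shelf 3  [load 11/13]
  7 → shelf 6 (new)  [load 7/13]
  11 → shelf 7 (new)  [load 11/13]
  12 → shelf 8 (new)  [load 12/13]
8 shelves opened.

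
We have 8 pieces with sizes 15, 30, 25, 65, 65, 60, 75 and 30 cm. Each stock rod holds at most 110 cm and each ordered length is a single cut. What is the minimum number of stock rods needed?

4

Total = 75 + 65 + 65 + 60 + 30 + 30 + 25 + 15 = 365 cm.
Lower bound: ⌈365/110⌉ = 4 stock rods.
A packing using 4 stock rods:
  stock rod 1: 75 + 30 = 105
  stock rod 2: 65 + 30 + 15 = 110
  stock rod 3: 65 + 25 = 90
  stock rod 4: 60 = 60
This matches the lower bound, so 4 is optimal.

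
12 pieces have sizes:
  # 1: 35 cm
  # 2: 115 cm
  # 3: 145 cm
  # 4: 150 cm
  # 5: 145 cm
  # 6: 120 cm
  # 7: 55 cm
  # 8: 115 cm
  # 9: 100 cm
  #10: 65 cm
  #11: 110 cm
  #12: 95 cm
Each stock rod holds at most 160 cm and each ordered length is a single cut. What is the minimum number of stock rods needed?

9

Total = 150 + 145 + 145 + 120 + 115 + 115 + 110 + 100 + 95 + 65 + 55 + 35 = 1250 cm.
Lower bound: ⌈1250/160⌉ = 8 stock rods.
Also, 9 pieces each exceed 80 cm, and no two of those can share a stock rod, so at least 9 stock rods are needed.
A packing using 9 stock rods:
  stock rod 1: 150 = 150
  stock rod 2: 145 = 145
  stock rod 3: 145 = 145
  stock rod 4: 120 + 35 = 155
  stock rod 5: 115 = 115
  stock rod 6: 115 = 115
  stock rod 7: 110 = 110
  stock rod 8: 100 + 55 = 155
  stock rod 9: 95 + 65 = 160
This matches the lower bound, so 9 is optimal.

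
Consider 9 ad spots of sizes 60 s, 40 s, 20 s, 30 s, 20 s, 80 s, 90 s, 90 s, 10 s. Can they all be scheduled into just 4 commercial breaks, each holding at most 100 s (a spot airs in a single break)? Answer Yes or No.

No

Total = 440 s; ⌈440/100⌉ = 5.
At least 5 commercial breaks are required, but only 4 are allowed.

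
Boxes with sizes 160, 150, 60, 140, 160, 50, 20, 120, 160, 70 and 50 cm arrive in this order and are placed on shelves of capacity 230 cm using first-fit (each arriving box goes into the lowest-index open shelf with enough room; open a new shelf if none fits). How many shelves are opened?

6

  160 → shelf 1 (new)  [load 160/230]
  150 → shelf 2 (new)  [load 150/230]
  60 → shelf 1  [load 220/230]
  140 → shelf 3 (new)  [load 140/230]
  160 → shelf 4 (new)  [load 160/230]
  50 → shelf 2  [load 200/230]
  20 → shelf 2  [load 220/230]
  120 → shelf 5 (new)  [load 120/230]
  160 → shelf 6 (new)  [load 160/230]
  70 → shelf 3  [load 210/230]
  50 → shelf 4  [load 210/230]
6 shelves opened.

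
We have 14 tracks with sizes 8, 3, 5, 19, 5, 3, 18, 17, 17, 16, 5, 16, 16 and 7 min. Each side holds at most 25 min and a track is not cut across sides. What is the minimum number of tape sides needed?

Total = 19 + 18 + 17 + 17 + 16 + 16 + 16 + 8 + 7 + 5 + 5 + 5 + 3 + 3 = 155 min.
Lower bound: ⌈155/25⌉ = 7 tape sides.
A packing using 7 tape sides:
  side 1: 19 + 5 = 24
  side 2: 18 + 7 = 25
  side 3: 17 + 8 = 25
  side 4: 17 + 5 + 3 = 25
  side 5: 16 + 5 + 3 = 24
  side 6: 16 = 16
  side 7: 16 = 16
This matches the lower bound, so 7 is optimal.

7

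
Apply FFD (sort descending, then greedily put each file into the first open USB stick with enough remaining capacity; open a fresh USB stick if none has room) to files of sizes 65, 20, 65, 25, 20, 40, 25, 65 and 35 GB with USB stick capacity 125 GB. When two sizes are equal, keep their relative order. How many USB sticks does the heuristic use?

3

Sorted descending: 65, 65, 65, 40, 35, 25, 25, 20, 20.
  65 → USB stick 1 (new)  [load 65/125]
  65 → USB stick 2 (new)  [load 65/125]
  65 → USB stick 3 (new)  [load 65/125]
  40 → USB stick 1  [load 105/125]
  35 → USB stick 2  [load 100/125]
  25 → USB stick 2  [load 125/125]
  25 → USB stick 3  [load 90/125]
  20 → USB stick 1  [load 125/125]
  20 → USB stick 3  [load 110/125]
3 USB sticks opened.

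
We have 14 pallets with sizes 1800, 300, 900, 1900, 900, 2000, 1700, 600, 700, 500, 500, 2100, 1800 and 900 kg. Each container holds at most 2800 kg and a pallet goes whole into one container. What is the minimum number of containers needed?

Total = 2100 + 2000 + 1900 + 1800 + 1800 + 1700 + 900 + 900 + 900 + 700 + 600 + 500 + 500 + 300 = 16600 kg.
Lower bound: ⌈16600/2800⌉ = 6 containers.
A packing using 6 containers:
  container 1: 2100 + 700 = 2800
  container 2: 2000 + 500 + 300 = 2800
  container 3: 1900 + 900 = 2800
  container 4: 1800 + 900 = 2700
  container 5: 1800 + 900 = 2700
  container 6: 1700 + 600 + 500 = 2800
This matches the lower bound, so 6 is optimal.

6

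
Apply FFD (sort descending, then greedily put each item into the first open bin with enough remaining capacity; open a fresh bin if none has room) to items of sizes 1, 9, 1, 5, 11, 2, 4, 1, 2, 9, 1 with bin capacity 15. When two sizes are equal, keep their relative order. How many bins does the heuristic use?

4

Sorted descending: 11, 9, 9, 5, 4, 2, 2, 1, 1, 1, 1.
  11 → bin 1 (new)  [load 11/15]
  9 → bin 2 (new)  [load 9/15]
  9 → bin 3 (new)  [load 9/15]
  5 → bin 2  [load 14/15]
  4 → bin 1  [load 15/15]
  2 → bin 3  [load 11/15]
  2 → bin 3  [load 13/15]
  1 → bin 2  [load 15/15]
  1 → bin 3  [load 14/15]
  1 → bin 3  [load 15/15]
  1 → bin 4 (new)  [load 1/15]
4 bins opened.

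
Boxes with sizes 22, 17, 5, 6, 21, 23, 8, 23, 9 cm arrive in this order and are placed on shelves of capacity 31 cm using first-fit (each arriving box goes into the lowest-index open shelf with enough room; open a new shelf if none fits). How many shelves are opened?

  22 → shelf 1 (new)  [load 22/31]
  17 → shelf 2 (new)  [load 17/31]
  5 → shelf 1  [load 27/31]
  6 → shelf 2  [load 23/31]
  21 → shelf 3 (new)  [load 21/31]
  23 → shelf 4 (new)  [load 23/31]
  8 → shelf 2  [load 31/31]
  23 → shelf 5 (new)  [load 23/31]
  9 → shelf 3  [load 30/31]
5 shelves opened.

5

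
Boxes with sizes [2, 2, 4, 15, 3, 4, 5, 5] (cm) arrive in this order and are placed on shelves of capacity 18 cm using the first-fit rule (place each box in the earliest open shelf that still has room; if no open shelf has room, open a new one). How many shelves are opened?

3

  2 → shelf 1 (new)  [load 2/18]
  2 → shelf 1  [load 4/18]
  4 → shelf 1  [load 8/18]
  15 → shelf 2 (new)  [load 15/18]
  3 → shelf 1  [load 11/18]
  4 → shelf 1  [load 15/18]
  5 → shelf 3 (new)  [load 5/18]
  5 → shelf 3  [load 10/18]
3 shelves opened.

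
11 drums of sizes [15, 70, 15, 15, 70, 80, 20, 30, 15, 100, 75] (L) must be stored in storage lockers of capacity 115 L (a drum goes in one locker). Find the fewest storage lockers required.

Total = 100 + 80 + 75 + 70 + 70 + 30 + 20 + 15 + 15 + 15 + 15 = 505 L.
Lower bound: ⌈505/115⌉ = 5 storage lockers.
A packing using 5 storage lockers:
  locker 1: 100 + 15 = 115
  locker 2: 80 + 30 = 110
  locker 3: 75 + 20 + 15 = 110
  locker 4: 70 + 15 + 15 = 100
  locker 5: 70 = 70
This matches the lower bound, so 5 is optimal.

5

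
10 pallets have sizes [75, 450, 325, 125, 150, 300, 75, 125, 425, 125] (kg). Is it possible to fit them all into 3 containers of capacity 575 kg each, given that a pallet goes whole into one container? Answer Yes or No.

No

Total = 2175 kg; ⌈2175/575⌉ = 4.
At least 4 containers are required, but only 3 are allowed.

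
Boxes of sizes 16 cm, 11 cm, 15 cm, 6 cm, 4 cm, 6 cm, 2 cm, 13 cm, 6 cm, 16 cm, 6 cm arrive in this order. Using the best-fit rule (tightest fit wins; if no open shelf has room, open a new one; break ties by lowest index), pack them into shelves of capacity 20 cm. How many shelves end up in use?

6

  16 → shelf 1 (new)  [load 16/20]
  11 → shelf 2 (new)  [load 11/20]
  15 → shelf 3 (new)  [load 15/20]
  6 → shelf 2  [load 17/20]
  4 → shelf 1  [load 20/20]
  6 → shelf 4 (new)  [load 6/20]
  2 → shelf 2  [load 19/20]
  13 → shelf 4  [load 19/20]
  6 → shelf 5 (new)  [load 6/20]
  16 → shelf 6 (new)  [load 16/20]
  6 → shelf 5  [load 12/20]
6 shelves opened.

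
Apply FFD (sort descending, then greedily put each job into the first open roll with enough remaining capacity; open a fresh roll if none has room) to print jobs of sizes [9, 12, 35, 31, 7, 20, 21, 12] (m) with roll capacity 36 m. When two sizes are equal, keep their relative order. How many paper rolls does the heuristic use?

Sorted descending: 35, 31, 21, 20, 12, 12, 9, 7.
  35 → roll 1 (new)  [load 35/36]
  31 → roll 2 (new)  [load 31/36]
  21 → roll 3 (new)  [load 21/36]
  20 → roll 4 (new)  [load 20/36]
  12 → roll 3  [load 33/36]
  12 → roll 4  [load 32/36]
  9 → roll 5 (new)  [load 9/36]
  7 → roll 5  [load 16/36]
5 paper rolls opened.

5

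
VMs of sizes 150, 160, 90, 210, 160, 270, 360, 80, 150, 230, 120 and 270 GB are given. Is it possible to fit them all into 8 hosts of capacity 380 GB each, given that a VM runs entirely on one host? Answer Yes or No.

A valid assignment using 7 hosts:
  host 1: 360 = 360
  host 2: 270 + 90 = 360
  host 3: 270 + 80 = 350
  host 4: 230 + 150 = 380
  host 5: 210 + 160 = 370
  host 6: 160 + 150 = 310
  host 7: 120 = 120
That uses only 7 ≤ 8, so 8 hosts are enough.

Yes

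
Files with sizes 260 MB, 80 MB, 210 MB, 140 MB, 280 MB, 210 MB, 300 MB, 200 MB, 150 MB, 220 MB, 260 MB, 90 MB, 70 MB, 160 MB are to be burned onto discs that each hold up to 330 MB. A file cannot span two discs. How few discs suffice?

10

Total = 300 + 280 + 260 + 260 + 220 + 210 + 210 + 200 + 160 + 150 + 140 + 90 + 80 + 70 = 2630 MB.
Lower bound: ⌈2630/330⌉ = 8 discs.
A packing using 10 discs:
  disc 1: 300 = 300
  disc 2: 280 = 280
  disc 3: 260 + 70 = 330
  disc 4: 260 = 260
  disc 5: 220 + 90 = 310
  disc 6: 210 + 80 = 290
  disc 7: 210 = 210
  disc 8: 200 = 200
  disc 9: 160 + 150 = 310
  disc 10: 140 = 140
No arrangement into 9 discs stays within capacity, so 10 is optimal.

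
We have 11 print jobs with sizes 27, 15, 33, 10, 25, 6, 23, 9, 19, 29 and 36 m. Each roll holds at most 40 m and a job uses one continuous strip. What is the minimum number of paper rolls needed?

7

Total = 36 + 33 + 29 + 27 + 25 + 23 + 19 + 15 + 10 + 9 + 6 = 232 m.
Lower bound: ⌈232/40⌉ = 6 paper rolls.
A packing using 7 paper rolls:
  roll 1: 36 = 36
  roll 2: 33 + 6 = 39
  roll 3: 29 + 10 = 39
  roll 4: 27 + 9 = 36
  roll 5: 25 + 15 = 40
  roll 6: 23 = 23
  roll 7: 19 = 19
No arrangement into 6 paper rolls stays within capacity, so 7 is optimal.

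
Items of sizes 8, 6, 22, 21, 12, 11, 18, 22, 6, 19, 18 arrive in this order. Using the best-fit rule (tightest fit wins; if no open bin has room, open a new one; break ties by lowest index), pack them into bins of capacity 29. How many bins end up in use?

  8 → bin 1 (new)  [load 8/29]
  6 → bin 1  [load 14/29]
  22 → bin 2 (new)  [load 22/29]
  21 → bin 3 (new)  [load 21/29]
  12 → bin 1  [load 26/29]
  11 → bin 4 (new)  [load 11/29]
  18 → bin 4  [load 29/29]
  22 → bin 5 (new)  [load 22/29]
  6 → bin 2  [load 28/29]
  19 → bin 6 (new)  [load 19/29]
  18 → bin 7 (new)  [load 18/29]
7 bins opened.

7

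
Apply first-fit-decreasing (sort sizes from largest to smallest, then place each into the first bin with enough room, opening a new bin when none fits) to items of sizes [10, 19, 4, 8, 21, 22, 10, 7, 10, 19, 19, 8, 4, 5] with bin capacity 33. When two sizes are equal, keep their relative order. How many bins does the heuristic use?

Sorted descending: 22, 21, 19, 19, 19, 10, 10, 10, 8, 8, 7, 5, 4, 4.
  22 → bin 1 (new)  [load 22/33]
  21 → bin 2 (new)  [load 21/33]
  19 → bin 3 (new)  [load 19/33]
  19 → bin 4 (new)  [load 19/33]
  19 → bin 5 (new)  [load 19/33]
  10 → bin 1  [load 32/33]
  10 → bin 2  [load 31/33]
  10 → bin 3  [load 29/33]
  8 → bin 4  [load 27/33]
  8 → bin 5  [load 27/33]
  7 → bin 6 (new)  [load 7/33]
  5 → bin 4  [load 32/33]
  4 → bin 3  [load 33/33]
  4 → bin 5  [load 31/33]
6 bins opened.

6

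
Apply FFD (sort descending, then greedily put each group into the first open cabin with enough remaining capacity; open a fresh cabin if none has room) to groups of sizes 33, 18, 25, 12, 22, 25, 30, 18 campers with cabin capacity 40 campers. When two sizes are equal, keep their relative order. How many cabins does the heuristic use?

Sorted descending: 33, 30, 25, 25, 22, 18, 18, 12.
  33 → cabin 1 (new)  [load 33/40]
  30 → cabin 2 (new)  [load 30/40]
  25 → cabin 3 (new)  [load 25/40]
  25 → cabin 4 (new)  [load 25/40]
  22 → cabin 5 (new)  [load 22/40]
  18 → cabin 5  [load 40/40]
  18 → cabin 6 (new)  [load 18/40]
  12 → cabin 3  [load 37/40]
6 cabins opened.

6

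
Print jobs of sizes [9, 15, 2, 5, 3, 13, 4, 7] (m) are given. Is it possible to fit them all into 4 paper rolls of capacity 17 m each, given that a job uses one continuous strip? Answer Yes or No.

Yes

A valid assignment using 4 paper rolls:
  roll 1: 15 + 2 = 17
  roll 2: 13 + 4 = 17
  roll 3: 9 + 7 = 16
  roll 4: 5 + 3 = 8
Every load is within 17 m, so 4 paper rolls suffice.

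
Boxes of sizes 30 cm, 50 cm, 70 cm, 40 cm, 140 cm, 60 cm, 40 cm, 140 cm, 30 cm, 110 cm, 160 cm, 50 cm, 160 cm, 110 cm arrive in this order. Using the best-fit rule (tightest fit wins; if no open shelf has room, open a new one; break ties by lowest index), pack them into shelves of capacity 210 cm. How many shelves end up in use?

  30 → shelf 1 (new)  [load 30/210]
  50 → shelf 1  [load 80/210]
  70 → shelf 1  [load 150/210]
  40 → shelf 1  [load 190/210]
  140 → shelf 2 (new)  [load 140/210]
  60 → shelf 2  [load 200/210]
  40 → shelf 3 (new)  [load 40/210]
  140 → shelf 3  [load 180/210]
  30 → shelf 3  [load 210/210]
  110 → shelf 4 (new)  [load 110/210]
  160 → shelf 5 (new)  [load 160/210]
  50 → shelf 5  [load 210/210]
  160 → shelf 6 (new)  [load 160/210]
  110 → shelf 7 (new)  [load 110/210]
7 shelves opened.

7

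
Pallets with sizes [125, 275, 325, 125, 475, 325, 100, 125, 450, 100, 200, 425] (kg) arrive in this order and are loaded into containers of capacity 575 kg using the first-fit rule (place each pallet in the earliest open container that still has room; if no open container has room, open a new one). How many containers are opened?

  125 → container 1 (new)  [load 125/575]
  275 → container 1  [load 400/575]
  325 → container 2 (new)  [load 325/575]
  125 → container 1  [load 525/575]
  475 → container 3 (new)  [load 475/575]
  325 → container 4 (new)  [load 325/575]
  100 → container 2  [load 425/575]
  125 → container 2  [load 550/575]
  450 → container 5 (new)  [load 450/575]
  100 → container 3  [load 575/575]
  200 → container 4  [load 525/575]
  425 → container 6 (new)  [load 425/575]
6 containers opened.

6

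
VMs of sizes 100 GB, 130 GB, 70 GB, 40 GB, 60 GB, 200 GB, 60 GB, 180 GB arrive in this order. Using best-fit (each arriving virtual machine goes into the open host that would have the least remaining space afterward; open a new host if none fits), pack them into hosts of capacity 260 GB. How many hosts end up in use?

  100 → host 1 (new)  [load 100/260]
  130 → host 1  [load 230/260]
  70 → host 2 (new)  [load 70/260]
  40 → host 2  [load 110/260]
  60 → host 2  [load 170/260]
  200 → host 3 (new)  [load 200/260]
  60 → host 3  [load 260/260]
  180 → host 4 (new)  [load 180/260]
4 hosts opened.

4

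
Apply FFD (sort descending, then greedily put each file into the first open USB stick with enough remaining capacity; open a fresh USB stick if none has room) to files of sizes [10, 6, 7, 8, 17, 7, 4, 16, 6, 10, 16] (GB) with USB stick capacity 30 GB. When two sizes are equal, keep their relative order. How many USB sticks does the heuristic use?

Sorted descending: 17, 16, 16, 10, 10, 8, 7, 7, 6, 6, 4.
  17 → USB stick 1 (new)  [load 17/30]
  16 → USB stick 2 (new)  [load 16/30]
  16 → USB stick 3 (new)  [load 16/30]
  10 → USB stick 1  [load 27/30]
  10 → USB stick 2  [load 26/30]
  8 → USB stick 3  [load 24/30]
  7 → USB stick 4 (new)  [load 7/30]
  7 → USB stick 4  [load 14/30]
  6 → USB stick 3  [load 30/30]
  6 → USB stick 4  [load 20/30]
  4 → USB stick 2  [load 30/30]
4 USB sticks opened.

4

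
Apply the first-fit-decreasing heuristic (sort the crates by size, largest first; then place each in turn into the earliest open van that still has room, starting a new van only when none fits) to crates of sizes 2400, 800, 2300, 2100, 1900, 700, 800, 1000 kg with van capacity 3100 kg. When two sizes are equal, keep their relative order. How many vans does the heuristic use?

Sorted descending: 2400, 2300, 2100, 1900, 1000, 800, 800, 700.
  2400 → van 1 (new)  [load 2400/3100]
  2300 → van 2 (new)  [load 2300/3100]
  2100 → van 3 (new)  [load 2100/3100]
  1900 → van 4 (new)  [load 1900/3100]
  1000 → van 3  [load 3100/3100]
  800 → van 2  [load 3100/3100]
  800 → van 4  [load 2700/3100]
  700 → van 1  [load 3100/3100]
4 vans opened.

4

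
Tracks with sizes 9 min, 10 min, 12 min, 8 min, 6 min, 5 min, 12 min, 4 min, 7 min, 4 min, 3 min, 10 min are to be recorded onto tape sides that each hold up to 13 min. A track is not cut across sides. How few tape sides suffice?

Total = 12 + 12 + 10 + 10 + 9 + 8 + 7 + 6 + 5 + 4 + 4 + 3 = 90 min.
Lower bound: ⌈90/13⌉ = 7 tape sides.
A packing using 8 tape sides:
  side 1: 12 = 12
  side 2: 12 = 12
  side 3: 10 + 3 = 13
  side 4: 10 = 10
  side 5: 9 + 4 = 13
  side 6: 8 + 5 = 13
  side 7: 7 + 6 = 13
  side 8: 4 = 4
No arrangement into 7 tape sides stays within capacity, so 8 is optimal.

8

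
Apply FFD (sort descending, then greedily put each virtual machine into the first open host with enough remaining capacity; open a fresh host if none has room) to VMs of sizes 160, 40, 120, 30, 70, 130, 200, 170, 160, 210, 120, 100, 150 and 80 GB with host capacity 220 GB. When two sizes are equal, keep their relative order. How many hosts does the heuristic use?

9

Sorted descending: 210, 200, 170, 160, 160, 150, 130, 120, 120, 100, 80, 70, 40, 30.
  210 → host 1 (new)  [load 210/220]
  200 → host 2 (new)  [load 200/220]
  170 → host 3 (new)  [load 170/220]
  160 → host 4 (new)  [load 160/220]
  160 → host 5 (new)  [load 160/220]
  150 → host 6 (new)  [load 150/220]
  130 → host 7 (new)  [load 130/220]
  120 → host 8 (new)  [load 120/220]
  120 → host 9 (new)  [load 120/220]
  100 → host 8  [load 220/220]
  80 → host 7  [load 210/220]
  70 → host 6  [load 220/220]
  40 → host 3  [load 210/220]
  30 → host 4  [load 190/220]
9 hosts opened.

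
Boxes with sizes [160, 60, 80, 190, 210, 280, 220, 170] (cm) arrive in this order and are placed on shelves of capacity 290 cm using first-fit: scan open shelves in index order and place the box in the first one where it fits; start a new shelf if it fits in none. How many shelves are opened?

  160 → shelf 1 (new)  [load 160/290]
  60 → shelf 1  [load 220/290]
  80 → shelf 2 (new)  [load 80/290]
  190 → shelf 2  [load 270/290]
  210 → shelf 3 (new)  [load 210/290]
  280 → shelf 4 (new)  [load 280/290]
  220 → shelf 5 (new)  [load 220/290]
  170 → shelf 6 (new)  [load 170/290]
6 shelves opened.

6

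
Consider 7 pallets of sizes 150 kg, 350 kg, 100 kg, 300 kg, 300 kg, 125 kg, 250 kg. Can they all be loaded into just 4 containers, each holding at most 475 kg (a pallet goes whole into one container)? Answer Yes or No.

A valid assignment using 4 containers:
  container 1: 350 + 125 = 475
  container 2: 300 + 150 = 450
  container 3: 300 + 100 = 400
  container 4: 250 = 250
Every load is within 475 kg, so 4 containers suffice.

Yes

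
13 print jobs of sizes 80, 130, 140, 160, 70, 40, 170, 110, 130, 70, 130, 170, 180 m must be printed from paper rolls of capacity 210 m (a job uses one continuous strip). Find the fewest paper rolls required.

9

Total = 180 + 170 + 170 + 160 + 140 + 130 + 130 + 130 + 110 + 80 + 70 + 70 + 40 = 1580 m.
Lower bound: ⌈1580/210⌉ = 8 paper rolls.
Also, 9 print jobs each exceed 105 m, and no two of those can share a roll, so at least 9 paper rolls are needed.
A packing using 9 paper rolls:
  roll 1: 180 = 180
  roll 2: 170 + 40 = 210
  roll 3: 170 = 170
  roll 4: 160 = 160
  roll 5: 140 + 70 = 210
  roll 6: 130 + 80 = 210
  roll 7: 130 + 70 = 200
  roll 8: 130 = 130
  roll 9: 110 = 110
This matches the lower bound, so 9 is optimal.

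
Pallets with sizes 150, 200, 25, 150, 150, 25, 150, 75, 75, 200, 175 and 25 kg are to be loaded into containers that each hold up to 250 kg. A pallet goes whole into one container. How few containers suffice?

7

Total = 200 + 200 + 175 + 150 + 150 + 150 + 150 + 75 + 75 + 25 + 25 + 25 = 1400 kg.
Lower bound: ⌈1400/250⌉ = 6 containers.
Also, 7 pallets each exceed 125 kg, and no two of those can share a container, so at least 7 containers are needed.
A packing using 7 containers:
  container 1: 200 + 25 + 25 = 250
  container 2: 200 + 25 = 225
  container 3: 175 + 75 = 250
  container 4: 150 + 75 = 225
  container 5: 150 = 150
  container 6: 150 = 150
  container 7: 150 = 150
This matches the lower bound, so 7 is optimal.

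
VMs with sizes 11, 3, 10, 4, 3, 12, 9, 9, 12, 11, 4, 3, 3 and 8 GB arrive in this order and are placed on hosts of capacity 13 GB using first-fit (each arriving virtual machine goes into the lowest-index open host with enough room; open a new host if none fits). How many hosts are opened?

  11 → host 1 (new)  [load 11/13]
  3 → host 2 (new)  [load 3/13]
  10 → host 2  [load 13/13]
  4 → host 3 (new)  [load 4/13]
  3 → host 3  [load 7/13]
  12 → host 4 (new)  [load 12/13]
  9 → host 5 (new)  [load 9/13]
  9 → host 6 (new)  [load 9/13]
  12 → host 7 (new)  [load 12/13]
  11 → host 8 (new)  [load 11/13]
  4 → host 3  [load 11/13]
  3 → host 5  [load 12/13]
  3 → host 6  [load 12/13]
  8 → host 9 (new)  [load 8/13]
9 hosts opened.

9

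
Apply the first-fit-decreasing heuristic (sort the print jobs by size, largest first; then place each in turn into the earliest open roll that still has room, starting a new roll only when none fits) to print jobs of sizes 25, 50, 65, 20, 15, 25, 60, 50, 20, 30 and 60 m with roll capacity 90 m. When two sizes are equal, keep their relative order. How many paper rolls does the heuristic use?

5

Sorted descending: 65, 60, 60, 50, 50, 30, 25, 25, 20, 20, 15.
  65 → roll 1 (new)  [load 65/90]
  60 → roll 2 (new)  [load 60/90]
  60 → roll 3 (new)  [load 60/90]
  50 → roll 4 (new)  [load 50/90]
  50 → roll 5 (new)  [load 50/90]
  30 → roll 2  [load 90/90]
  25 → roll 1  [load 90/90]
  25 → roll 3  [load 85/90]
  20 → roll 4  [load 70/90]
  20 → roll 4  [load 90/90]
  15 → roll 5  [load 65/90]
5 paper rolls opened.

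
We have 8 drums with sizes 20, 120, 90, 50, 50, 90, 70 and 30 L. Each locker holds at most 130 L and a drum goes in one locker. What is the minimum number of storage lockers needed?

Total = 120 + 90 + 90 + 70 + 50 + 50 + 30 + 20 = 520 L.
Lower bound: ⌈520/130⌉ = 4 storage lockers.
A packing using 5 storage lockers:
  locker 1: 120 = 120
  locker 2: 90 + 30 = 120
  locker 3: 90 + 20 = 110
  locker 4: 70 + 50 = 120
  locker 5: 50 = 50
No arrangement into 4 storage lockers stays within capacity, so 5 is optimal.

5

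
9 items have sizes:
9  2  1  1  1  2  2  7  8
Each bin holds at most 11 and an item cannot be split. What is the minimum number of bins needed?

3

Total = 9 + 8 + 7 + 2 + 2 + 2 + 1 + 1 + 1 = 33.
Lower bound: ⌈33/11⌉ = 3 bins.
A packing using 3 bins:
  bin 1: 9 + 2 = 11
  bin 2: 8 + 2 + 1 = 11
  bin 3: 7 + 2 + 1 + 1 = 11
This matches the lower bound, so 3 is optimal.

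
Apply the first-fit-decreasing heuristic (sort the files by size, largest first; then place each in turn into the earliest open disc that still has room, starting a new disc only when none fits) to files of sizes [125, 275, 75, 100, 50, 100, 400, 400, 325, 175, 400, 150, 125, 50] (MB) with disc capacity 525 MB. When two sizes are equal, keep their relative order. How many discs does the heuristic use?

6

Sorted descending: 400, 400, 400, 325, 275, 175, 150, 125, 125, 100, 100, 75, 50, 50.
  400 → disc 1 (new)  [load 400/525]
  400 → disc 2 (new)  [load 400/525]
  400 → disc 3 (new)  [load 400/525]
  325 → disc 4 (new)  [load 325/525]
  275 → disc 5 (new)  [load 275/525]
  175 → disc 4  [load 500/525]
  150 → disc 5  [load 425/525]
  125 → disc 1  [load 525/525]
  125 → disc 2  [load 525/525]
  100 → disc 3  [load 500/525]
  100 → disc 5  [load 525/525]
  75 → disc 6 (new)  [load 75/525]
  50 → disc 6  [load 125/525]
  50 → disc 6  [load 175/525]
6 discs opened.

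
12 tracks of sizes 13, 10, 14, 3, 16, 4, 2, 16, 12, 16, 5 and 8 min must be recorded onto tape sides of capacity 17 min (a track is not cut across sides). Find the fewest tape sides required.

Total = 16 + 16 + 16 + 14 + 13 + 12 + 10 + 8 + 5 + 4 + 3 + 2 = 119 min.
Lower bound: ⌈119/17⌉ = 7 tape sides.
A packing using 8 tape sides:
  side 1: 16 = 16
  side 2: 16 = 16
  side 3: 16 = 16
  side 4: 14 + 3 = 17
  side 5: 13 + 4 = 17
  side 6: 12 + 5 = 17
  side 7: 10 + 2 = 12
  side 8: 8 = 8
No arrangement into 7 tape sides stays within capacity, so 8 is optimal.

8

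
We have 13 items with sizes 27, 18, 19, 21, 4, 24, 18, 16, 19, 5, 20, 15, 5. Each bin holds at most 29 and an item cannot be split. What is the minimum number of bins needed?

Total = 27 + 24 + 21 + 20 + 19 + 19 + 18 + 18 + 16 + 15 + 5 + 5 + 4 = 211.
Lower bound: ⌈211/29⌉ = 8 bins.
Also, 10 items each exceed 29/2, and no two of those can share a bin, so at least 10 bins are needed.
A packing using 10 bins:
  bin 1: 27 = 27
  bin 2: 24 + 5 = 29
  bin 3: 21 + 5 = 26
  bin 4: 20 + 4 = 24
  bin 5: 19 = 19
  bin 6: 19 = 19
  bin 7: 18 = 18
  bin 8: 18 = 18
  bin 9: 16 = 16
  bin 10: 15 = 15
This matches the lower bound, so 10 is optimal.

10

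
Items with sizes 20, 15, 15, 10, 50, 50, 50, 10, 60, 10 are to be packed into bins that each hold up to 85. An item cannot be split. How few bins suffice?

4

Total = 60 + 50 + 50 + 50 + 20 + 15 + 15 + 10 + 10 + 10 = 290.
Lower bound: ⌈290/85⌉ = 4 bins.
A packing using 4 bins:
  bin 1: 60 + 20 = 80
  bin 2: 50 + 15 + 15 = 80
  bin 3: 50 + 10 + 10 + 10 = 80
  bin 4: 50 = 50
This matches the lower bound, so 4 is optimal.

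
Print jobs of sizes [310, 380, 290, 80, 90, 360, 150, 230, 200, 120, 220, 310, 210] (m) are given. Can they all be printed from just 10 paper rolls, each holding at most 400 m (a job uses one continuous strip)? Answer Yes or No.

A valid assignment using 9 paper rolls:
  roll 1: 380 = 380
  roll 2: 360 = 360
  roll 3: 310 + 90 = 400
  roll 4: 310 + 80 = 390
  roll 5: 290 = 290
  roll 6: 230 + 150 = 380
  roll 7: 220 + 120 = 340
  roll 8: 210 = 210
  roll 9: 200 = 200
That uses only 9 ≤ 10, so 10 paper rolls are enough.

Yes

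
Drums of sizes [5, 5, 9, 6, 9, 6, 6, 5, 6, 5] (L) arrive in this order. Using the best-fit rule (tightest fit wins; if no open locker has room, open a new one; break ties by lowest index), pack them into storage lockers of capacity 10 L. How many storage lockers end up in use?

8

  5 → locker 1 (new)  [load 5/10]
  5 → locker 1  [load 10/10]
  9 → locker 2 (new)  [load 9/10]
  6 → locker 3 (new)  [load 6/10]
  9 → locker 4 (new)  [load 9/10]
  6 → locker 5 (new)  [load 6/10]
  6 → locker 6 (new)  [load 6/10]
  5 → locker 7 (new)  [load 5/10]
  6 → locker 8 (new)  [load 6/10]
  5 → locker 7  [load 10/10]
8 storage lockers opened.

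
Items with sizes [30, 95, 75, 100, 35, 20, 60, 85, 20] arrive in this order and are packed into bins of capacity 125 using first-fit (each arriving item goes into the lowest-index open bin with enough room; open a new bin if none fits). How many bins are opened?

  30 → bin 1 (new)  [load 30/125]
  95 → bin 1  [load 125/125]
  75 → bin 2 (new)  [load 75/125]
  100 → bin 3 (new)  [load 100/125]
  35 → bin 2  [load 110/125]
  20 → bin 3  [load 120/125]
  60 → bin 4 (new)  [load 60/125]
  85 → bin 5 (new)  [load 85/125]
  20 → bin 4  [load 80/125]
5 bins opened.

5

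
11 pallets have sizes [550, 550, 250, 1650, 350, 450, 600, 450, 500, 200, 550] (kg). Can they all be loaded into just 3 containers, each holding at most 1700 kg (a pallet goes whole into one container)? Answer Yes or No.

Total = 6100 kg; ⌈6100/1700⌉ = 4.
At least 4 containers are required, but only 3 are allowed.

No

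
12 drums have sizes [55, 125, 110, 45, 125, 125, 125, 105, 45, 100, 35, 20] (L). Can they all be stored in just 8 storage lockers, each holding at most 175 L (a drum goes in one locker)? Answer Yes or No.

Yes

A valid assignment using 7 storage lockers:
  locker 1: 125 + 45 = 170
  locker 2: 125 + 45 = 170
  locker 3: 125 + 35 = 160
  locker 4: 125 + 20 = 145
  locker 5: 110 + 55 = 165
  locker 6: 105 = 105
  locker 7: 100 = 100
That uses only 7 ≤ 8, so 8 storage lockers are enough.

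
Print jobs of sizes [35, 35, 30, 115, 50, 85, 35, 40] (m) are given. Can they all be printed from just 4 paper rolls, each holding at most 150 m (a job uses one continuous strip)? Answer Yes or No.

Yes

A valid assignment using 3 paper rolls:
  roll 1: 115 + 35 = 150
  roll 2: 85 + 50 = 135
  roll 3: 40 + 35 + 35 + 30 = 140
That uses only 3 ≤ 4, so 4 paper rolls are enough.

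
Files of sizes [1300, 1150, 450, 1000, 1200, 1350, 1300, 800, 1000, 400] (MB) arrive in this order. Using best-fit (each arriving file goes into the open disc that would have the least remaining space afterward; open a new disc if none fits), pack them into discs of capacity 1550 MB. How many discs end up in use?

8

  1300 → disc 1 (new)  [load 1300/1550]
  1150 → disc 2 (new)  [load 1150/1550]
  450 → disc 3 (new)  [load 450/1550]
  1000 → disc 3  [load 1450/1550]
  1200 → disc 4 (new)  [load 1200/1550]
  1350 → disc 5 (new)  [load 1350/1550]
  1300 → disc 6 (new)  [load 1300/1550]
  800 → disc 7 (new)  [load 800/1550]
  1000 → disc 8 (new)  [load 1000/1550]
  400 → disc 2  [load 1550/1550]
8 discs opened.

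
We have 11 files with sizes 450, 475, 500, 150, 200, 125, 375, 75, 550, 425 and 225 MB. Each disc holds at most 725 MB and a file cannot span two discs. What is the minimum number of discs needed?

6

Total = 550 + 500 + 475 + 450 + 425 + 375 + 225 + 200 + 150 + 125 + 75 = 3550 MB.
Lower bound: ⌈3550/725⌉ = 5 discs.
Also, 6 files each exceed 725/2 MB, and no two of those can share a disc, so at least 6 discs are needed.
A packing using 6 discs:
  disc 1: 550 + 150 = 700
  disc 2: 500 + 225 = 725
  disc 3: 475 + 200 = 675
  disc 4: 450 + 125 + 75 = 650
  disc 5: 425 = 425
  disc 6: 375 = 375
This matches the lower bound, so 6 is optimal.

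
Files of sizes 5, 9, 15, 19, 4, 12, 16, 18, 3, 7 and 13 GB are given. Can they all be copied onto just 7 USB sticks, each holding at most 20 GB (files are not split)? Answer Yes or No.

A valid assignment using 7 USB sticks:
  USB stick 1: 19 = 19
  USB stick 2: 18 = 18
  USB stick 3: 16 + 4 = 20
  USB stick 4: 15 + 5 = 20
  USB stick 5: 13 + 7 = 20
  USB stick 6: 12 + 3 = 15
  USB stick 7: 9 = 9
Every load is within 20 GB, so 7 USB sticks suffice.

Yes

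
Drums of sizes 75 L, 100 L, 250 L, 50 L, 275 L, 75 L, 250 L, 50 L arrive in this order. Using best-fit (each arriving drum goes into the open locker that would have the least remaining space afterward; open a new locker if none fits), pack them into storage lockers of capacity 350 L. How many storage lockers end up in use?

  75 → locker 1 (new)  [load 75/350]
  100 → locker 1  [load 175/350]
  250 → locker 2 (new)  [load 250/350]
  50 → locker 2  [load 300/350]
  275 → locker 3 (new)  [load 275/350]
  75 → locker 3  [load 350/350]
  250 → locker 4 (new)  [load 250/350]
  50 → locker 2  [load 350/350]
4 storage lockers opened.

4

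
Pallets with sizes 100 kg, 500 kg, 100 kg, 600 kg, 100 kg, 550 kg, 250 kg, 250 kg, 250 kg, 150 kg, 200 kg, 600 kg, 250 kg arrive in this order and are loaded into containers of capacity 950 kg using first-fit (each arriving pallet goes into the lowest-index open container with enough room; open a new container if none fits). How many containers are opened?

5

  100 → container 1 (new)  [load 100/950]
  500 → container 1  [load 600/950]
  100 → container 1  [load 700/950]
  600 → container 2 (new)  [load 600/950]
  100 → container 1  [load 800/950]
  550 → container 3 (new)  [load 550/950]
  250 → container 2  [load 850/950]
  250 → container 3  [load 800/950]
  250 → container 4 (new)  [load 250/950]
  150 → container 1  [load 950/950]
  200 → container 4  [load 450/950]
  600 → container 5 (new)  [load 600/950]
  250 → container 4  [load 700/950]
5 containers opened.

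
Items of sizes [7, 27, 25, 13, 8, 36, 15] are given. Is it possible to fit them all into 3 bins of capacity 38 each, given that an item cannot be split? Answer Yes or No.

Total = 131; ⌈131/38⌉ = 4.
At least 4 bins are required, but only 3 are allowed.

No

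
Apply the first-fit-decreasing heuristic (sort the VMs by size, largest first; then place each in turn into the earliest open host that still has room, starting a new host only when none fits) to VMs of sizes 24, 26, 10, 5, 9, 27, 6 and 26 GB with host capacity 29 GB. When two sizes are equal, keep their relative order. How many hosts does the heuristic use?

5

Sorted descending: 27, 26, 26, 24, 10, 9, 6, 5.
  27 → host 1 (new)  [load 27/29]
  26 → host 2 (new)  [load 26/29]
  26 → host 3 (new)  [load 26/29]
  24 → host 4 (new)  [load 24/29]
  10 → host 5 (new)  [load 10/29]
  9 → host 5  [load 19/29]
  6 → host 5  [load 25/29]
  5 → host 4  [load 29/29]
5 hosts opened.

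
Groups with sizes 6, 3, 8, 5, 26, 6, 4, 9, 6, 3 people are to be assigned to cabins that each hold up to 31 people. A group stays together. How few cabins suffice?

Total = 26 + 9 + 8 + 6 + 6 + 6 + 5 + 4 + 3 + 3 = 76 people.
Lower bound: ⌈76/31⌉ = 3 cabins.
A packing using 3 cabins:
  cabin 1: 26 + 5 = 31
  cabin 2: 9 + 8 + 6 + 6 = 29
  cabin 3: 6 + 4 + 3 + 3 = 16
This matches the lower bound, so 3 is optimal.

3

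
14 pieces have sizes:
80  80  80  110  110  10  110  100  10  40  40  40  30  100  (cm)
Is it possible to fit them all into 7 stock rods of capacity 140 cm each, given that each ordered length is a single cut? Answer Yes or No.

No

Total = 940 cm; ⌈940/140⌉ = 7.
8 pieces each exceed half the capacity and cannot share a stock rod, forcing at least 8 stock rods.
At least 8 stock rods are required, but only 7 are allowed.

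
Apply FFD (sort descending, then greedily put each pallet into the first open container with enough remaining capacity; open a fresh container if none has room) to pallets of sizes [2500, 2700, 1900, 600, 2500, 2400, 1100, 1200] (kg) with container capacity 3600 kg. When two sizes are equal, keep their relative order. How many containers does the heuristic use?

5

Sorted descending: 2700, 2500, 2500, 2400, 1900, 1200, 1100, 600.
  2700 → container 1 (new)  [load 2700/3600]
  2500 → container 2 (new)  [load 2500/3600]
  2500 → container 3 (new)  [load 2500/3600]
  2400 → container 4 (new)  [load 2400/3600]
  1900 → container 5 (new)  [load 1900/3600]
  1200 → container 4  [load 3600/3600]
  1100 → container 2  [load 3600/3600]
  600 → container 1  [load 3300/3600]
5 containers opened.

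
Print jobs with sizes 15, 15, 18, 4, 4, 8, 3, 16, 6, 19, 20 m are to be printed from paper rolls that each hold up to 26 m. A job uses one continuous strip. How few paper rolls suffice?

Total = 20 + 19 + 18 + 16 + 15 + 15 + 8 + 6 + 4 + 4 + 3 = 128 m.
Lower bound: ⌈128/26⌉ = 5 paper rolls.
Also, 6 print jobs each exceed 13 m, and no two of those can share a roll, so at least 6 paper rolls are needed.
A packing using 6 paper rolls:
  roll 1: 20 + 6 = 26
  roll 2: 19 + 4 + 3 = 26
  roll 3: 18 + 8 = 26
  roll 4: 16 + 4 = 20
  roll 5: 15 = 15
  roll 6: 15 = 15
This matches the lower bound, so 6 is optimal.

6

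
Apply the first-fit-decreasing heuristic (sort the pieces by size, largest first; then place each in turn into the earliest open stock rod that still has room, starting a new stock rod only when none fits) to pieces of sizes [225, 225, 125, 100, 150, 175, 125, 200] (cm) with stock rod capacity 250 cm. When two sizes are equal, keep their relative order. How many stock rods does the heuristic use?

6

Sorted descending: 225, 225, 200, 175, 150, 125, 125, 100.
  225 → stock rod 1 (new)  [load 225/250]
  225 → stock rod 2 (new)  [load 225/250]
  200 → stock rod 3 (new)  [load 200/250]
  175 → stock rod 4 (new)  [load 175/250]
  150 → stock rod 5 (new)  [load 150/250]
  125 → stock rod 6 (new)  [load 125/250]
  125 → stock rod 6  [load 250/250]
  100 → stock rod 5  [load 250/250]
6 stock rods opened.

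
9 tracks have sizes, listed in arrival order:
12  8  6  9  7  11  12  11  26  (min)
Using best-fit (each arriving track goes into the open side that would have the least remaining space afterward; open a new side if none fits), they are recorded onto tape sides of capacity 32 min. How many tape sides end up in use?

  12 → side 1 (new)  [load 12/32]
  8 → side 1  [load 20/32]
  6 → side 1  [load 26/32]
  9 → side 2 (new)  [load 9/32]
  7 → side 2  [load 16/32]
  11 → side 2  [load 27/32]
  12 → side 3 (new)  [load 12/32]
  11 → side 3  [load 23/32]
  26 → side 4 (new)  [load 26/32]
4 tape sides opened.

4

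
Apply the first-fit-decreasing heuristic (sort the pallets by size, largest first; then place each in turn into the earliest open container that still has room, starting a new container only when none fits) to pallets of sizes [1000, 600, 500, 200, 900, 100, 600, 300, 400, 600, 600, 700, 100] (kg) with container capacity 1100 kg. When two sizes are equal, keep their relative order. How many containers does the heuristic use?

7

Sorted descending: 1000, 900, 700, 600, 600, 600, 600, 500, 400, 300, 200, 100, 100.
  1000 → container 1 (new)  [load 1000/1100]
  900 → container 2 (new)  [load 900/1100]
  700 → container 3 (new)  [load 700/1100]
  600 → container 4 (new)  [load 600/1100]
  600 → container 5 (new)  [load 600/1100]
  600 → container 6 (new)  [load 600/1100]
  600 → container 7 (new)  [load 600/1100]
  500 → container 4  [load 1100/1100]
  400 → container 3  [load 1100/1100]
  300 → container 5  [load 900/1100]
  200 → container 2  [load 1100/1100]
  100 → container 1  [load 1100/1100]
  100 → container 5  [load 1000/1100]
7 containers opened.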